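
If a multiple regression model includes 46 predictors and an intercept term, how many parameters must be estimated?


Each predictor gets one coefficient, plus one intercept.
Total parameters = 46 + 1 = 47.

47


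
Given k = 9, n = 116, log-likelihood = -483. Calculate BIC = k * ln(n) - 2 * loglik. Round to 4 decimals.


Compute k*ln(n) = 9*ln(116) = 9*4.753590 = 42.782310.
Then -2*loglik = 966.
BIC = 42.782310 + 966 = 1008.782310, which rounds to 1008.7823.

1008.7823


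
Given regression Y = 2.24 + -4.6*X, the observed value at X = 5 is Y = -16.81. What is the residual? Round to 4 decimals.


Compute yhat = 2.24 + (-4.6)(5) = -20.7600.
Residual = actual - predicted = -16.81 - -20.7600 = 3.9500.

3.9500


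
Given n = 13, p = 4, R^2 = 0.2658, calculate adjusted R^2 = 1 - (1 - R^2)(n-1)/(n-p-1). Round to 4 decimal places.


Adjusted R^2 = 1 - (1 - R^2) * (n-1)/(n-p-1).
(1 - R^2) = 0.7342.
(n-1)/(n-p-1) = 12/8.
(1 - R^2) * (n-1) = 0.7342 * 12 = 8.8104.
Divide by (n-p-1): 8.8104 / 8 = 1.1013.
Adj R^2 = 1 - 1.1013 = -0.1013.

-0.1013


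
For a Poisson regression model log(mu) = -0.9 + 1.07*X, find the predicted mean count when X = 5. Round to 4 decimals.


Compute eta = -0.9 + 1.07 * 5 = 4.4500.
Apply inverse link: mu = e^4.4500 = 85.6269.

85.6269


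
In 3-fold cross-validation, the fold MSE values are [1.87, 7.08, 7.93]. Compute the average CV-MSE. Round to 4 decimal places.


Sum of fold MSEs = 16.8800.
Average = 16.8800 / 3 = 5.6267.

5.6267


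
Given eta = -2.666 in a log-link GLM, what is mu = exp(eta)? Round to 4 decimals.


mu = exp(eta) = exp(-2.666).
= 0.0695.

0.0695


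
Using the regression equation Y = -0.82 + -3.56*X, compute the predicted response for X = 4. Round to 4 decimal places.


Predicted value:
Y = -0.82 + (-3.56)(4) = -0.82 + -14.2400 = -15.0600.

-15.0600


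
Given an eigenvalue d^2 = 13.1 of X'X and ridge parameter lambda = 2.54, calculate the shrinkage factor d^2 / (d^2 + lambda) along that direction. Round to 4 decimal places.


Compute the denominator: 13.1 + 2.54 = 15.6400.
Shrinkage factor = 13.1 / 15.6400 = 0.8376.

0.8376


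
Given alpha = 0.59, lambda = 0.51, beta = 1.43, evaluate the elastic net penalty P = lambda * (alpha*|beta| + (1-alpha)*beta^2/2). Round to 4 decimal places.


alpha * |beta| = 0.59 * 1.43 = 0.8437.
(1-alpha) * beta^2/2 = 0.41 * 2.0449/2 = 0.4192.
Total = 0.51 * (0.8437 + 0.4192) = 0.6441.

0.6441


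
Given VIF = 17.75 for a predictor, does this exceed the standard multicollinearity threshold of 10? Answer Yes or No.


Compare VIF = 17.75 to the threshold of 10.
17.75 >= 10, so the answer is Yes.

Yes


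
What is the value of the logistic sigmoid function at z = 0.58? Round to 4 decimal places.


Compute exp(-0.5800) = 0.5599.
Sigmoid = 1 / (1 + 0.5599) = 1 / 1.5599 = 0.6411.

0.6411


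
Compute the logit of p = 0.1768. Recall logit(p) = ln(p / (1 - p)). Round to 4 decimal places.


1 - p = 0.8232.
p/(1-p) = 0.2148.
logit = ln(0.2148) = -1.5382.

-1.5382


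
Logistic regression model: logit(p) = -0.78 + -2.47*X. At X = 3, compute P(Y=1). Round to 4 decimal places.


Compute z = -0.78 + (-2.47)(3) = -8.1900.
exp(-z) = 3604.7222.
P = 1/(1 + 3604.7222) = 0.0003.

0.0003


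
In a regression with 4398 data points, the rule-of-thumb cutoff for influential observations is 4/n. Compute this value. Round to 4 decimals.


Using the rule of thumb:
Threshold = 4 / 4398 = 0.0009.

0.0009


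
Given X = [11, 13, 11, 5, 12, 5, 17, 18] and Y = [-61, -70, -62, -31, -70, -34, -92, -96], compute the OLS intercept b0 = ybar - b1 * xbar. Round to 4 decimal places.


First find the slope: b1 = -4.9125.
Means: xbar = 11.5000, ybar = -64.5000.
b0 = ybar - b1 * xbar = -64.5000 - -4.9125 * 11.5000 = -8.0063.

-8.0063


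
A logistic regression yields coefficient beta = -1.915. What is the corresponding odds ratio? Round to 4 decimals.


exp(-1.915) = 0.1473.
So the odds ratio is 0.1473.

0.1473


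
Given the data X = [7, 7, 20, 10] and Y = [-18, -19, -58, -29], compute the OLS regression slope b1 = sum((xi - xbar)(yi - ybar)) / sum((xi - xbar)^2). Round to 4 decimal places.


First compute the means: xbar = 11.0000, ybar = -31.0000.
Then S_xx = sum((xi - xbar)^2) = 114.0000.
S_xy = sum((xi - xbar)(yi - ybar)) = -345.0000.
b1 = S_xy / S_xx = -345.0000 / 114.0000 = -3.0263.

-3.0263


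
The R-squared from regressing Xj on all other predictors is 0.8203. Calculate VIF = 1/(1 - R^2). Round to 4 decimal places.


VIF = 1 / (1 - 0.8203).
= 1 / 0.1797 = 5.5648.

5.5648


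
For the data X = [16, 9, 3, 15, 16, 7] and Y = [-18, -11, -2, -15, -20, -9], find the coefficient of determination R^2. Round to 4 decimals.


The fitted line is Y = 0.4067 + -1.1733*X.
SSres = 10.9933, SStot = 217.5000.
R^2 = 1 - SSres/SStot = 0.9495.

0.9495


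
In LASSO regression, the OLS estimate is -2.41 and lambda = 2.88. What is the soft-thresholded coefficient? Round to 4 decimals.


Check: |-2.41| = 2.41 vs lambda = 2.88.
Since |beta| <= lambda, the coefficient is set to 0.
Soft-thresholded coefficient = 0.0000.

0.0000


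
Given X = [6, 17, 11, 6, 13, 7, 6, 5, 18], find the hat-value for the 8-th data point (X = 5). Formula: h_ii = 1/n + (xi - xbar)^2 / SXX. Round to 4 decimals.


n = 9, xbar = 9.8889.
SXX = sum((xi - xbar)^2) = 204.8889.
h = 1/9 + (5 - 9.8889)^2 / 204.8889 = 0.2278.

0.2278


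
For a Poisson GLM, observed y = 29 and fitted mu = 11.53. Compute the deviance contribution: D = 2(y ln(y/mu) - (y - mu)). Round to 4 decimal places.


y/mu = 29/11.53 = 2.515178 (approx.), and ln(29/11.53) = 0.922343.
y * ln(y/mu) = 29 * 0.922343 = 26.747947.
y - mu = 17.47.
D = 2 * (26.747947 - 17.47) = 18.555894, which rounds to 18.5559.

18.5559


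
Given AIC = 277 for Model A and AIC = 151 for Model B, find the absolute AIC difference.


|AIC_A - AIC_B| = |277 - 151| = 126.
Model B is preferred (lower AIC).

126


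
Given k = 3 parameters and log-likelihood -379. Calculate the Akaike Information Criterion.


Compute:
2k = 2*3 = 6.
-2*loglik = -2*(-379) = 758.
AIC = 6 + 758 = 764.

764


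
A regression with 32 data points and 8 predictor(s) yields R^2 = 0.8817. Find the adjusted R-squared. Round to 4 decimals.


Adjusted R^2 = 1 - (1 - R^2) * (n-1)/(n-p-1).
(1 - R^2) = 0.1183.
(n-1)/(n-p-1) = 31/23.
(1 - R^2) * (n-1) = 0.1183 * 31 = 3.6673.
Divide by (n-p-1): 3.6673 / 23 = 0.1594.
Adj R^2 = 1 - 0.1594 = 0.8406.

0.8406


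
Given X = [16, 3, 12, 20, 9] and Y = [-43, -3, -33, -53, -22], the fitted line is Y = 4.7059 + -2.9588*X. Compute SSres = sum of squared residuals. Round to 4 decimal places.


Compute predicted values, then residuals = yi - yhat_i.
Residuals: [-0.3651, 1.1705, -2.2003, 1.4701, -0.0767].
SSres = sum(residual^2) = 8.5118.

8.5118


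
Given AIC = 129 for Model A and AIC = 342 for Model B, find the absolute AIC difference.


Absolute difference = |129 - 342| = 213.
The model with lower AIC (A) is preferred.

213


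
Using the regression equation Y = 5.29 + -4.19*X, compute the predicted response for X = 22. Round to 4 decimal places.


Plug X = 22 into Y = 5.29 + -4.19*X:
Y = 5.29 + -92.1800 = -86.8900.

-86.8900


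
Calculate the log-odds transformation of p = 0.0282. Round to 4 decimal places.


Compute the odds: 0.0282/0.9718 = 0.0290.
Take the natural log: ln(0.0290) = -3.5398.

-3.5398


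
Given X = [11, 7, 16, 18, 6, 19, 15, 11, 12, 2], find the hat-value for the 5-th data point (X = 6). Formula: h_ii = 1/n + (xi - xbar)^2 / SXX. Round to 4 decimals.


Mean of X: xbar = 11.7000.
SXX = 272.1000.
For X = 6: h = 1/10 + (6 - 11.7000)^2/272.1000 = 0.2194.

0.2194


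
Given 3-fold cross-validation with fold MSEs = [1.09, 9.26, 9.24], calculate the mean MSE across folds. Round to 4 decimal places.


Add all fold MSEs: 19.5900.
Divide by k = 3: 19.5900/3 = 6.5300.

6.5300


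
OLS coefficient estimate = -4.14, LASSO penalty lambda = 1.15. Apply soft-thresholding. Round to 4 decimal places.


Check: |-4.14| = 4.14 vs lambda = 1.15.
Since |beta| > lambda, coefficient = sign(beta)*(|beta| - lambda) = -2.9900.
Soft-thresholded coefficient = -2.9900.

-2.9900


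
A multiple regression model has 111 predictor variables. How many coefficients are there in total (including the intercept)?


Total coefficients = number of predictors + 1 (for the intercept).
= 111 + 1 = 112.

112


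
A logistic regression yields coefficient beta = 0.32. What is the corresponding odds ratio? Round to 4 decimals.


The odds ratio is computed as:
OR = e^(0.32) = 1.3771.

1.3771


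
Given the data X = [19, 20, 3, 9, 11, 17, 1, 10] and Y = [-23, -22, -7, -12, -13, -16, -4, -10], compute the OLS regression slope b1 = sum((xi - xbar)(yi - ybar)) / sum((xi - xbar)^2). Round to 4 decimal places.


The sample means are xbar = 11.2500 and ybar = -13.3750.
Compute S_xx = 349.5000 and S_xy = -321.2500.
Slope b1 = S_xy / S_xx = -321.2500 / 349.5000 = -0.9192.

-0.9192


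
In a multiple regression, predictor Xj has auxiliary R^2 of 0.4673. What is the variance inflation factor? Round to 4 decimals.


Denominator: 1 - 0.4673 = 0.5327.
VIF = 1 / 0.5327 = 1.8772.

1.8772


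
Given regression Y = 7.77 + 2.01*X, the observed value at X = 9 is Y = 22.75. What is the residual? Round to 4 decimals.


Fitted value at X = 9 is yhat = 7.77 + 2.01*9 = 25.8600.
Residual = 22.75 - 25.8600 = -3.1100.

-3.1100


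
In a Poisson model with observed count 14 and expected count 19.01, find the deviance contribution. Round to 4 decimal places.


Compute y*ln(y/mu) = 14*ln(14/19.01) = 14*-0.305908 = -4.282712.
y - mu = -5.01.
D = 2*(-4.282712 - (-5.01)) = 1.454576, which rounds to 1.4546.

1.4546


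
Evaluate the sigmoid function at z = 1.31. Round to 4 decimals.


exp(-1.3100) = 0.2698.
1 + exp(-z) = 1.2698.
sigmoid = 1/1.2698 = 0.7875.

0.7875


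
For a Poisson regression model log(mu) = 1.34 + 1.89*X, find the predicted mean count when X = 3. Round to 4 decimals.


Linear predictor: eta = 1.34 + (1.89)(3) = 7.0100.
Expected count: mu = exp(7.0100) = 1107.6545.

1107.6545


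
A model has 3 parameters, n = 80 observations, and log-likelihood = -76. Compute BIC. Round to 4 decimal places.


Compute k*ln(n) = 3*ln(80) = 3*4.382027 = 13.146081.
Then -2*loglik = 152.
BIC = 13.146081 + 152 = 165.146081, which rounds to 165.1461.

165.1461


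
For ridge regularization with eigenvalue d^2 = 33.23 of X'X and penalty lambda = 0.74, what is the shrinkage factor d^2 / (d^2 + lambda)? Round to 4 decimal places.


d^2 + lambda = 33.23 + 0.74 = 33.9700.
Shrinkage factor = 33.23/33.9700 = 0.9782.

0.9782


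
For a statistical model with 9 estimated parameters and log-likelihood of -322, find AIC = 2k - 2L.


Compute:
2k = 2*9 = 18.
-2*loglik = -2*(-322) = 644.
AIC = 18 + 644 = 662.

662


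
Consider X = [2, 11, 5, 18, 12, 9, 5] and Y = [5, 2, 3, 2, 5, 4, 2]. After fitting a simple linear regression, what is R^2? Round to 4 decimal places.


After computing the OLS fit (b0=4.0310, b1=-0.0842):
SSres = 10.1904, SStot = 11.4286.
R^2 = 1 - 10.1904/11.4286 = 0.1083.

0.1083


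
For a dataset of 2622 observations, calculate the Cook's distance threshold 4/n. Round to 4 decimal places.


Cook's distance cutoff = 4/n = 4/2622.
= 0.0015.

0.0015


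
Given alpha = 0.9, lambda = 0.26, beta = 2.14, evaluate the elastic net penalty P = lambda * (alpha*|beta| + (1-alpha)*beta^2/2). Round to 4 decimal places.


Compute:
L1 = 0.9 * 2.14 = 1.9260.
L2 = 0.1 * 2.14^2 / 2 = 0.2290.
Penalty = 0.26 * (1.9260 + 0.2290) = 0.5603.

0.5603


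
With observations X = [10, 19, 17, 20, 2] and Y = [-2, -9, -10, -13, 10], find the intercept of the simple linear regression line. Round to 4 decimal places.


Compute b1 = -1.1981 from the OLS formula.
With xbar = 13.6000 and ybar = -4.8000, the intercept is:
b0 = -4.8000 - -1.1981 * 13.6000 = 11.4939.

11.4939


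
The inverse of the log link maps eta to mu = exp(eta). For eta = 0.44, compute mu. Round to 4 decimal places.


The inverse log link gives:
mu = exp(0.44) = 1.5527.

1.5527


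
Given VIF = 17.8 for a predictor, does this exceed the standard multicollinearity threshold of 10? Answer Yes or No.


Compare VIF = 17.8 to the threshold of 10.
17.8 >= 10, so the answer is Yes.

Yes


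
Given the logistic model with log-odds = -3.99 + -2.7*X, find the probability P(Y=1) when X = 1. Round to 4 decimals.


Linear predictor: z = -3.99 + -2.7 * 1 = -6.6900.
P = 1/(1 + exp(6.6900)) = 1/(1 + 804.3223) = 0.0012.

0.0012


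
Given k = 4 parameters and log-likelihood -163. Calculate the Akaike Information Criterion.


AIC = 2*4 - 2*(-163).
= 8 + 326 = 334.

334


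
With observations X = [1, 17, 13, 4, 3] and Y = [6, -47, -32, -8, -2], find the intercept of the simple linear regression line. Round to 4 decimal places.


The slope is b1 = -3.1568.
Sample means are xbar = 7.6000 and ybar = -16.6000.
Intercept: b0 = -16.6000 - (-3.1568)(7.6000) = 7.3914.

7.3914


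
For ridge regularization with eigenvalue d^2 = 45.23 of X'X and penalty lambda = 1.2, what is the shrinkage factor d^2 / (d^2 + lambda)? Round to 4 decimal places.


Denominator = d^2 + lambda = 45.23 + 1.2 = 46.4300.
Shrinkage = 45.23 / 46.4300 = 0.9742.

0.9742


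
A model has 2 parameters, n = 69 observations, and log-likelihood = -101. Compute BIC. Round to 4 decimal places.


Compute k*ln(n) = 2*ln(69) = 2*4.234107 = 8.468214.
Then -2*loglik = 202.
BIC = 8.468214 + 202 = 210.468214, which rounds to 210.4682.

210.4682


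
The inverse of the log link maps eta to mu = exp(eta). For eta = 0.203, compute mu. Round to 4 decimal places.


Apply the inverse link:
mu = e^0.203 = 1.2251.

1.2251


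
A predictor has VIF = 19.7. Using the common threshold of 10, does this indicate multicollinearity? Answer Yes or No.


Check: VIF = 19.7 vs threshold = 10.
Since 19.7 >= 10, the answer is Yes.

Yes


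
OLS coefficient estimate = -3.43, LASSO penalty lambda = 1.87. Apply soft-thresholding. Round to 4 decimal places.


|beta_OLS| = 3.43.
lambda = 1.87.
Since |beta| > lambda, coefficient = sign(beta)*(|beta| - lambda) = -1.5600.
Result = -1.5600.

-1.5600


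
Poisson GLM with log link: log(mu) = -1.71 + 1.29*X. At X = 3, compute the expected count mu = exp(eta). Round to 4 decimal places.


eta = -1.71 + 1.29 * 3 = 2.1600.
mu = exp(2.1600) = 8.6711.

8.6711


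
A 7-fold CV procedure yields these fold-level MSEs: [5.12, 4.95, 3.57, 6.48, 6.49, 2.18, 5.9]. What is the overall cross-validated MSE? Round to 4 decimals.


Total MSE across folds = 34.6900.
CV-MSE = 34.6900/7 = 4.9557.

4.9557


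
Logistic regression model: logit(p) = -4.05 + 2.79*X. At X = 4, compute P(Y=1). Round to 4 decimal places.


z = -4.05 + 2.79 * 4 = 7.1100.
Sigmoid: P = 1 / (1 + exp(-7.1100)) = 0.9992.

0.9992


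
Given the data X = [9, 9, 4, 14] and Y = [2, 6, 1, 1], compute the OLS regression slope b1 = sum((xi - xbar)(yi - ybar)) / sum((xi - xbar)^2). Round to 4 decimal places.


First compute the means: xbar = 9.0000, ybar = 2.5000.
Then S_xx = sum((xi - xbar)^2) = 50.0000.
S_xy = sum((xi - xbar)(yi - ybar)) = 0.0000.
b1 = S_xy / S_xx = 0.0000 / 50.0000 = 0.0000.

0.0000


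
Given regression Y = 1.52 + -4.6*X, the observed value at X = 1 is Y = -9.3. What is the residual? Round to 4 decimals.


Predicted = 1.52 + -4.6 * 1 = -3.0800.
Residual = -9.3 - -3.0800 = -6.2200.

-6.2200


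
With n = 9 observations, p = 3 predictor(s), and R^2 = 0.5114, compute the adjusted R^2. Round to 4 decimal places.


Adjusted R^2 = 1 - (1 - R^2) * (n-1)/(n-p-1).
(1 - R^2) = 0.4886.
(n-1)/(n-p-1) = 8/5.
(1 - R^2) * (n-1) = 0.4886 * 8 = 3.9088.
Divide by (n-p-1): 3.9088 / 5 = 0.7818.
Adj R^2 = 1 - 0.7818 = 0.2182.

0.2182


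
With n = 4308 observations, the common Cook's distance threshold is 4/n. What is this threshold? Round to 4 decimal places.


Using the rule of thumb:
Threshold = 4 / 4308 = 0.0009.

0.0009


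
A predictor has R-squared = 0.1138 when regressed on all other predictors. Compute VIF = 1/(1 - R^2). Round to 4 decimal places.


Using VIF = 1/(1 - R^2_j):
1 - 0.1138 = 0.8862.
VIF = 1.1284.

1.1284


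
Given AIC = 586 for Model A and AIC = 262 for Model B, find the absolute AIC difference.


Absolute difference = |586 - 262| = 324.
The model with lower AIC (B) is preferred.

324


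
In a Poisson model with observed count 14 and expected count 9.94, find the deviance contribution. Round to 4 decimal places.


y/mu = 14/9.94 = 1.408451 (approx.), and ln(14/9.94) = 0.342490.
y * ln(y/mu) = 14 * 0.342490 = 4.794860.
y - mu = 4.06.
D = 2 * (4.794860 - 4.06) = 1.469720, which rounds to 1.4697.

1.4697


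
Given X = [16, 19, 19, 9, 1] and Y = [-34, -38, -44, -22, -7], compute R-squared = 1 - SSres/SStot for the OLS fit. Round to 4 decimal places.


Fit the OLS line: b0 = -5.0266, b1 = -1.8729.
SSres = 19.3115.
SStot = 864.0000.
R^2 = 1 - 19.3115/864.0000 = 0.9776.

0.9776


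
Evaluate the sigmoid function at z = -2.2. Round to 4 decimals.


First, exp(2.2000) = 9.0250.
Then sigma(z) = 1/(1 + 9.0250) = 0.0998.

0.0998


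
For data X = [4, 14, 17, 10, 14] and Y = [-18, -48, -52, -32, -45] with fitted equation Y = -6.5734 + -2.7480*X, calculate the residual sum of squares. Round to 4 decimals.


Compute predicted values, then residuals = yi - yhat_i.
Residuals: [-0.4346, -2.9546, 1.2894, 2.0534, 0.0454].
SSres = sum(residual^2) = 14.7996.

14.7996


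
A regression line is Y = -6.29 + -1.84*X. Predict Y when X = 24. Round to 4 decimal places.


Plug X = 24 into Y = -6.29 + -1.84*X:
Y = -6.29 + -44.1600 = -50.4500.

-50.4500


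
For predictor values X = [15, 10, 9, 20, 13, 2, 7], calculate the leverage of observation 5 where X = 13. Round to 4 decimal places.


Mean of X: xbar = 10.8571.
SXX = 202.8571.
For X = 13: h = 1/7 + (13 - 10.8571)^2/202.8571 = 0.1655.

0.1655


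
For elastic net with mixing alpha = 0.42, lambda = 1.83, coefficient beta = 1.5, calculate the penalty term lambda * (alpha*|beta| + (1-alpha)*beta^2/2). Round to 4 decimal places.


L1 component = 0.42 * |1.5| = 0.6300.
L2 component = 0.58 * 1.5^2 / 2 = 0.6525.
Penalty = 1.83 * (0.6300 + 0.6525) = 1.83 * 1.2825 = 2.3470.

2.3470


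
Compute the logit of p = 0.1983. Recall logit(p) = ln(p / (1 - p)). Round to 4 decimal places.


Compute the odds: 0.1983/0.8017 = 0.2473.
Take the natural log: ln(0.2473) = -1.3970.

-1.3970


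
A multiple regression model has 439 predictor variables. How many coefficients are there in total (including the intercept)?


Including the intercept, the model has 439 predictor coefficients + 1 intercept.
Total = 440.

440


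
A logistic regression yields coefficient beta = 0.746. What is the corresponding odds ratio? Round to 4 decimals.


exp(0.746) = 2.1085.
So the odds ratio is 2.1085.

2.1085


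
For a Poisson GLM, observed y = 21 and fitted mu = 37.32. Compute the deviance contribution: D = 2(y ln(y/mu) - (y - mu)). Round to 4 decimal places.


First: ln(21/37.32) = -0.575007.
Then: 21 * -0.575007 = -12.075147.
y - mu = 21 - 37.32 = -16.32.
D = 2(-12.075147 - -16.32) = 8.489706, which rounds to 8.4897.

8.4897


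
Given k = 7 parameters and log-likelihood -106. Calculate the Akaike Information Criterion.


AIC = 2*7 - 2*(-106).
= 14 + 212 = 226.

226


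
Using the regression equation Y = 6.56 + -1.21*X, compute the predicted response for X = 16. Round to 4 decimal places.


Predicted value:
Y = 6.56 + (-1.21)(16) = 6.56 + -19.3600 = -12.8000.

-12.8000


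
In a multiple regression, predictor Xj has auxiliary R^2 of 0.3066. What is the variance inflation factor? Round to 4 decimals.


Denominator: 1 - 0.3066 = 0.6934.
VIF = 1 / 0.6934 = 1.4422.

1.4422


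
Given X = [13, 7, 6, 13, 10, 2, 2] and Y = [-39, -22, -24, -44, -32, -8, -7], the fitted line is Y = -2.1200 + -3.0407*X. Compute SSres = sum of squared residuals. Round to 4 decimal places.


Predicted values from Y = -2.1200 + -3.0407*X.
Residuals: [2.6491, 1.4049, -3.6358, -2.3509, 0.5270, 0.2014, 1.2014].
SSres = 29.4989.

29.4989


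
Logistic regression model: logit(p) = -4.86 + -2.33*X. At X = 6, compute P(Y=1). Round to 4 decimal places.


z = -4.86 + -2.33 * 6 = -18.8400.
Sigmoid: P = 1 / (1 + exp(18.8400)) = 0.0000.

0.0000


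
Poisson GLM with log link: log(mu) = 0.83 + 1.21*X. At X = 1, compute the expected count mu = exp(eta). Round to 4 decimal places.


eta = 0.83 + 1.21 * 1 = 2.0400.
mu = exp(2.0400) = 7.6906.

7.6906


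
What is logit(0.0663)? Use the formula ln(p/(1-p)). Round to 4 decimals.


1 - p = 0.9337.
p/(1-p) = 0.0710.
logit = ln(0.0710) = -2.6450.

-2.6450


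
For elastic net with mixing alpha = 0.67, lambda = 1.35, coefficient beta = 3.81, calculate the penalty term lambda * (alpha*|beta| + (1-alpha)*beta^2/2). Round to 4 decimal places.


Compute:
L1 = 0.67 * 3.81 = 2.5527.
L2 = 0.33 * 3.81^2 / 2 = 2.3952.
Penalty = 1.35 * (2.5527 + 2.3952) = 6.6796.

6.6796


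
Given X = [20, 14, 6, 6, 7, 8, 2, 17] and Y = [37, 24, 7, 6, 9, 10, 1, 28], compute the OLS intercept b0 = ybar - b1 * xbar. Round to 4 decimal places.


First find the slope: b1 = 2.0255.
Means: xbar = 10.0000, ybar = 15.2500.
b0 = ybar - b1 * xbar = 15.2500 - 2.0255 * 10.0000 = -5.0055.

-5.0055


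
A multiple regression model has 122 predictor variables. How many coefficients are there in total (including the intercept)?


Including the intercept, the model has 122 predictor coefficients + 1 intercept.
Total = 123.

123


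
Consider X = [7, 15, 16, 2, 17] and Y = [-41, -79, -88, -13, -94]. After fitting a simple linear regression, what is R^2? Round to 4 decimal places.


The fitted line is Y = -2.9065 + -5.2714*X.
SSres = 13.2460, SStot = 4826.0000.
R^2 = 1 - SSres/SStot = 0.9973.

0.9973


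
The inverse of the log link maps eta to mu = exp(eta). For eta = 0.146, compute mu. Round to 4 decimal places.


Apply the inverse link:
mu = e^0.146 = 1.1572.

1.1572


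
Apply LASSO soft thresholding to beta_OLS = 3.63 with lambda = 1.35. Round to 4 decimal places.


|beta_OLS| = 3.63.
lambda = 1.35.
Since |beta| > lambda, coefficient = sign(beta)*(|beta| - lambda) = 2.2800.
Result = 2.2800.

2.2800


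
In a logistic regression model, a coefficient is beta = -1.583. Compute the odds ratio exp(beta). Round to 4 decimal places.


The odds ratio is computed as:
OR = e^(-1.583) = 0.2054.

0.2054


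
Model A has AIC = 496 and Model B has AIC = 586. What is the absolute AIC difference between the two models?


Absolute difference = |496 - 586| = 90.
The model with lower AIC (A) is preferred.

90


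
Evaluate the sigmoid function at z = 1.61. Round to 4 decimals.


Compute exp(-1.6100) = 0.1999.
Sigmoid = 1 / (1 + 0.1999) = 1 / 1.1999 = 0.8334.

0.8334


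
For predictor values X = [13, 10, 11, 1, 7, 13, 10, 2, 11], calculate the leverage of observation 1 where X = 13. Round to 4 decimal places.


n = 9, xbar = 8.6667.
SXX = sum((xi - xbar)^2) = 158.0000.
h = 1/9 + (13 - 8.6667)^2 / 158.0000 = 0.2300.

0.2300


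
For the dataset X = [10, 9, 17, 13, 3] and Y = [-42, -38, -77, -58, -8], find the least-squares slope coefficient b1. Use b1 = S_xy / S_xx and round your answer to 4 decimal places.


The sample means are xbar = 10.4000 and ybar = -44.6000.
Compute S_xx = 107.2000 and S_xy = -529.8000.
Slope b1 = S_xy / S_xx = -529.8000 / 107.2000 = -4.9422.

-4.9422


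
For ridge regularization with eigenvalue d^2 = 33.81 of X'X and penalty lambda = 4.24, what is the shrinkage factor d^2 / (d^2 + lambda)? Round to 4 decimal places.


d^2 + lambda = 33.81 + 4.24 = 38.0500.
Shrinkage factor = 33.81/38.0500 = 0.8886.

0.8886


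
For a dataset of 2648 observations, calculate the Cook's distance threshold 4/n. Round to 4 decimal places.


Cook's distance cutoff = 4/n = 4/2648.
= 0.0015.

0.0015


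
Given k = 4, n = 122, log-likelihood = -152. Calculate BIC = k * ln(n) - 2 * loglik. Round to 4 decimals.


Compute k*ln(n) = 4*ln(122) = 4*4.804021 = 19.216084.
Then -2*loglik = 304.
BIC = 19.216084 + 304 = 323.216084, which rounds to 323.2161.

323.2161


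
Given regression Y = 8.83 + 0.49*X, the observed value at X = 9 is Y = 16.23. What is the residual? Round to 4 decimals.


Fitted value at X = 9 is yhat = 8.83 + 0.49*9 = 13.2400.
Residual = 16.23 - 13.2400 = 2.9900.

2.9900


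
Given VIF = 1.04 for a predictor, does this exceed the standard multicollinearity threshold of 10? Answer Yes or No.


Check: VIF = 1.04 vs threshold = 10.
Since 1.04 < 10, the answer is No.

No


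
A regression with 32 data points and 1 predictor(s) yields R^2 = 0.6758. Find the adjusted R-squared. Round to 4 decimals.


Adjusted R^2 = 1 - (1 - R^2) * (n-1)/(n-p-1).
(1 - R^2) = 0.3242.
(n-1)/(n-p-1) = 31/30.
(1 - R^2) * (n-1) = 0.3242 * 31 = 10.0502.
Divide by (n-p-1): 10.0502 / 30 = 0.3350.
Adj R^2 = 1 - 0.3350 = 0.6650.

0.6650


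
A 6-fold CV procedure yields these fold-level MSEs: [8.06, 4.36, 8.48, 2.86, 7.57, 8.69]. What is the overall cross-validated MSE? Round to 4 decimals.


Total MSE across folds = 40.0200.
CV-MSE = 40.0200/6 = 6.6700.

6.6700


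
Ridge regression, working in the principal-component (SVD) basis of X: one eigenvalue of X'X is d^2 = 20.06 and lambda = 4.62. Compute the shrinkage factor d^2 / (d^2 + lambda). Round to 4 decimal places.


Denominator = d^2 + lambda = 20.06 + 4.62 = 24.6800.
Shrinkage = 20.06 / 24.6800 = 0.8128.

0.8128


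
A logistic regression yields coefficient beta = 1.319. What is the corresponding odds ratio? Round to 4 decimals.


exp(1.319) = 3.7397.
So the odds ratio is 3.7397.

3.7397


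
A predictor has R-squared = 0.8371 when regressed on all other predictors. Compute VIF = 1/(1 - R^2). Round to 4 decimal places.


Denominator: 1 - 0.8371 = 0.1629.
VIF = 1 / 0.1629 = 6.1387.

6.1387


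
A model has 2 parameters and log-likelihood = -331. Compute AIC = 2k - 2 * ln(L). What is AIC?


AIC = 2*2 - 2*(-331).
= 4 + 662 = 666.

666


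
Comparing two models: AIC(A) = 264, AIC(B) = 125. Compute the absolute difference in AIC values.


|AIC_A - AIC_B| = |264 - 125| = 139.
Model B is preferred (lower AIC).

139


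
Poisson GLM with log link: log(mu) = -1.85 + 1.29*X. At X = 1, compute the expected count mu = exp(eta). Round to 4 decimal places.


Compute eta = -1.85 + 1.29 * 1 = -0.5600.
Apply inverse link: mu = e^-0.5600 = 0.5712.

0.5712


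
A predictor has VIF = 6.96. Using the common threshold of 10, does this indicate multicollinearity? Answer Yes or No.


Check: VIF = 6.96 vs threshold = 10.
Since 6.96 < 10, the answer is No.

No


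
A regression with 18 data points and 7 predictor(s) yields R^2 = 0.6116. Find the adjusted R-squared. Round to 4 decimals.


Using the formula:
(1 - 0.6116) = 0.3884.
Multiply by 17/10: 0.3884 * 17 = 6.6028, then 6.6028 / 10 = 0.6603.
Adj R^2 = 1 - 0.6603 = 0.3397.

0.3397


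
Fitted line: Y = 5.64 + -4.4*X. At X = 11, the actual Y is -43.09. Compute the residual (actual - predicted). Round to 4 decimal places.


Compute yhat = 5.64 + (-4.4)(11) = -42.7600.
Residual = actual - predicted = -43.09 - -42.7600 = -0.3300.

-0.3300


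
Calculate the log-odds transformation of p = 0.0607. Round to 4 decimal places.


1 - p = 0.9393.
p/(1-p) = 0.0646.
logit = ln(0.0646) = -2.7392.

-2.7392


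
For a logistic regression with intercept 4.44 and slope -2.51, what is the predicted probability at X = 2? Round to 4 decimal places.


z = 4.44 + -2.51 * 2 = -0.5800.
Sigmoid: P = 1 / (1 + exp(0.5800)) = 0.3589.

0.3589


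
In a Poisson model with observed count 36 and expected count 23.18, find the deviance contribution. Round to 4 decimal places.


y/mu = 36/23.18 = 1.553063 (approx.), and ln(36/23.18) = 0.440229.
y * ln(y/mu) = 36 * 0.440229 = 15.848244.
y - mu = 12.82.
D = 2 * (15.848244 - 12.82) = 6.056488, which rounds to 6.0565.

6.0565


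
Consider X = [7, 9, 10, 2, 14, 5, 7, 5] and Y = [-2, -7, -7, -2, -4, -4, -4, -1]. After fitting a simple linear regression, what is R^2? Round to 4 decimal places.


The fitted line is Y = -1.4101 + -0.3342*X.
SSres = 24.3888, SStot = 34.8750.
R^2 = 1 - SSres/SStot = 0.3007.

0.3007


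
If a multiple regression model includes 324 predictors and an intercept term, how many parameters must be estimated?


Total coefficients = number of predictors + 1 (for the intercept).
= 324 + 1 = 325.

325


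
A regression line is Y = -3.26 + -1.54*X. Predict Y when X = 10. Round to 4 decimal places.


Plug X = 10 into Y = -3.26 + -1.54*X:
Y = -3.26 + -15.4000 = -18.6600.

-18.6600


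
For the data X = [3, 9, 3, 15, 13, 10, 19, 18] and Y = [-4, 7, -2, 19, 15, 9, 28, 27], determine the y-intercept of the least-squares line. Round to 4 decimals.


The slope is b1 = 1.9557.
Sample means are xbar = 11.2500 and ybar = 12.3750.
Intercept: b0 = 12.3750 - (1.9557)(11.2500) = -9.6271.

-9.6271


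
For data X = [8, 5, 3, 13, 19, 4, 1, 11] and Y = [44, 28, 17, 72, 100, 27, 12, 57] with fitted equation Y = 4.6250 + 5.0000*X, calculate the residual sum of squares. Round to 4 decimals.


For each point, residual = actual - predicted.
Residuals: [-0.6250, -1.6250, -2.6250, 2.3750, 0.3750, 2.3750, 2.3750, -2.6250].
Sum of squared residuals = 33.8750.

33.8750


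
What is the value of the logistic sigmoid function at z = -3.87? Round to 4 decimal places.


First, exp(3.8700) = 47.9424.
Then sigma(z) = 1/(1 + 47.9424) = 0.0204.

0.0204


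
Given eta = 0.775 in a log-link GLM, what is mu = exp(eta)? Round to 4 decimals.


mu = exp(eta) = exp(0.775).
= 2.1706.

2.1706


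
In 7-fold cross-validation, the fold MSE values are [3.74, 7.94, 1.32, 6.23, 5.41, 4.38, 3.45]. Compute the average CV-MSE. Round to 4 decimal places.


Total MSE across folds = 32.4700.
CV-MSE = 32.4700/7 = 4.6386.

4.6386


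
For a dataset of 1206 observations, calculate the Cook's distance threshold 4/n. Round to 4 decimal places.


Using the rule of thumb:
Threshold = 4 / 1206 = 0.0033.

0.0033


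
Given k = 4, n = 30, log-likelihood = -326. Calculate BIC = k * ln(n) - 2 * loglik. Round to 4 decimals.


ln(30) = 3.401197.
k * ln(n) = 4 * 3.401197 = 13.604788.
-2L = 652.
BIC = 13.604788 + 652 = 665.604788, which rounds to 665.6048.

665.6048


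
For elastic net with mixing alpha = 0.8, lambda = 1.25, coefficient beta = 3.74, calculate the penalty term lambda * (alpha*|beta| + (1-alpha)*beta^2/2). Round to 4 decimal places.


L1 component = 0.8 * |3.74| = 2.9920.
L2 component = 0.2 * 3.74^2 / 2 = 1.3988.
Penalty = 1.25 * (2.9920 + 1.3988) = 1.25 * 4.3908 = 5.4885.

5.4885


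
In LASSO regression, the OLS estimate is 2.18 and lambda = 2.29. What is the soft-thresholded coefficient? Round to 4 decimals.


|beta_OLS| = 2.18.
lambda = 2.29.
Since |beta| <= lambda, the coefficient is set to 0.
Result = 0.0000.

0.0000


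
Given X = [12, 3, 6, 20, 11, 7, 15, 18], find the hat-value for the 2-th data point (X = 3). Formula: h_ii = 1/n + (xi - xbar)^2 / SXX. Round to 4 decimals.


Mean of X: xbar = 11.5000.
SXX = 250.0000.
For X = 3: h = 1/8 + (3 - 11.5000)^2/250.0000 = 0.4140.

0.4140


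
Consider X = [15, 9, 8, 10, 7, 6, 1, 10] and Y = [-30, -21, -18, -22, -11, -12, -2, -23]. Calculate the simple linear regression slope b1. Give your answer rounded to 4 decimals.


Calculate xbar = 8.2500, ybar = -17.3750.
S_xx = 111.5000, S_xy = -237.2500.
Using b1 = S_xy / S_xx = -237.2500 / 111.5000, we get b1 = -2.1278.

-2.1278


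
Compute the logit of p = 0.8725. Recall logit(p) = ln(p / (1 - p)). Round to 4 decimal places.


1 - p = 0.1275.
p/(1-p) = 6.8431.
logit = ln(6.8431) = 1.9232.

1.9232


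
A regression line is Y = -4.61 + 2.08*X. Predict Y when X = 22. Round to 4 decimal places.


Substitute X = 22 into the equation:
Y = -4.61 + 2.08 * 22 = -4.61 + 45.7600 = 41.1500.

41.1500


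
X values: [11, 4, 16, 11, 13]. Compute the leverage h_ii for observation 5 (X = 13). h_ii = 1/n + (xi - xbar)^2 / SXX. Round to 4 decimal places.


Mean of X: xbar = 11.0000.
SXX = 78.0000.
For X = 13: h = 1/5 + (13 - 11.0000)^2/78.0000 = 0.2513.

0.2513


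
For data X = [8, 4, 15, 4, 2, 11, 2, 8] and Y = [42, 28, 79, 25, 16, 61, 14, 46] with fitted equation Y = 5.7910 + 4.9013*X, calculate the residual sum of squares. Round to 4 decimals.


Compute predicted values, then residuals = yi - yhat_i.
Residuals: [-3.0014, 2.6038, -0.3105, -0.3962, 0.4064, 1.2947, -1.5936, 0.9986].
SSres = sum(residual^2) = 21.4197.

21.4197


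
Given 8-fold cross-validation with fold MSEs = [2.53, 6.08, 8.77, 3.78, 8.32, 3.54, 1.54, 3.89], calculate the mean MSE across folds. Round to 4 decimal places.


Total MSE across folds = 38.4500.
CV-MSE = 38.4500/8 = 4.8063.

4.8063


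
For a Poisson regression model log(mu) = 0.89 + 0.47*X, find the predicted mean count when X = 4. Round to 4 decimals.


eta = 0.89 + 0.47 * 4 = 2.7700.
mu = exp(2.7700) = 15.9586.

15.9586


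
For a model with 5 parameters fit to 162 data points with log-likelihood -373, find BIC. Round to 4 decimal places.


k * ln(n) = 5 * ln(162) = 5 * 5.087596 = 25.437980.
-2 * loglik = -2 * (-373) = 746.
BIC = 25.437980 + 746 = 771.437980, which rounds to 771.4380.

771.4380


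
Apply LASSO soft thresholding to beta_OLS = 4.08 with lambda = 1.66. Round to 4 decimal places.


|beta_OLS| = 4.08.
lambda = 1.66.
Since |beta| > lambda, coefficient = sign(beta)*(|beta| - lambda) = 2.4200.
Result = 2.4200.

2.4200


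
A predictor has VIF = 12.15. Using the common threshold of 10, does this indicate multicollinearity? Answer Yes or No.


The threshold is 10.
VIF = 12.15 is >= 10.
Multicollinearity indication: Yes.

Yes


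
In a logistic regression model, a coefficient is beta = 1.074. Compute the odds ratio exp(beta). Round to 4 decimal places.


exp(1.074) = 2.9271.
So the odds ratio is 2.9271.

2.9271


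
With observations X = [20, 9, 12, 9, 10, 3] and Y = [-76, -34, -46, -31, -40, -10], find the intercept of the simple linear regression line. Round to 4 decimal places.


Compute b1 = -3.8990 from the OLS formula.
With xbar = 10.5000 and ybar = -39.5000, the intercept is:
b0 = -39.5000 - -3.8990 * 10.5000 = 1.4397.

1.4397


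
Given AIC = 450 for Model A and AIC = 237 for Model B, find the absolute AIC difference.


|AIC_A - AIC_B| = |450 - 237| = 213.
Model B is preferred (lower AIC).

213


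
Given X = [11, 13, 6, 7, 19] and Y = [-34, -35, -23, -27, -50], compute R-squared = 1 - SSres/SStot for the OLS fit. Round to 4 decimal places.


Fit the OLS line: b0 = -11.8529, b1 = -1.9596.
SSres = 9.0221.
SStot = 426.8000.
R^2 = 1 - 9.0221/426.8000 = 0.9789.

0.9789


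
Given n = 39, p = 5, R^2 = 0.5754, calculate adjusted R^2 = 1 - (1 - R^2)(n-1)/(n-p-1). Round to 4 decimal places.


Plug in: Adj R^2 = 1 - (1 - 0.5754) * 38/33.
= 1 - 0.4246 * 38/33
= 1 - 16.1348 / 33
= 1 - 0.4889 = 0.5111.

0.5111


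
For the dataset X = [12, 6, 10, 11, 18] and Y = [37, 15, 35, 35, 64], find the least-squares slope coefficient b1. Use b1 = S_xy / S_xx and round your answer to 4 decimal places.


The sample means are xbar = 11.4000 and ybar = 37.2000.
Compute S_xx = 75.2000 and S_xy = 300.6000.
Slope b1 = S_xy / S_xx = 300.6000 / 75.2000 = 3.9973.

3.9973


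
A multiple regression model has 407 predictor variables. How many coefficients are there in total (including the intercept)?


Each predictor gets one coefficient, plus one intercept.
Total parameters = 407 + 1 = 408.

408


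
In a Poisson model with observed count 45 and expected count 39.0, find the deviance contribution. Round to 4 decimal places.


Compute y*ln(y/mu) = 45*ln(45/39.0) = 45*0.143101 = 6.439545.
y - mu = 6.0.
D = 2*(6.439545 - (6.0)) = 0.879090, which rounds to 0.8791.

0.8791


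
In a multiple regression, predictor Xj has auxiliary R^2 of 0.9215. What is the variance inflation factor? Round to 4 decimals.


Denominator: 1 - 0.9215 = 0.0785.
VIF = 1 / 0.0785 = 12.7389.

12.7389


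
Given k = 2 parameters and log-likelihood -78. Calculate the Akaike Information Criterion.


Compute:
2k = 2*2 = 4.
-2*loglik = -2*(-78) = 156.
AIC = 4 + 156 = 160.

160


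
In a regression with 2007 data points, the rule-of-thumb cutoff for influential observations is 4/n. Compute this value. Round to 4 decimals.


Cook's distance cutoff = 4/n = 4/2007.
= 0.0020.

0.0020


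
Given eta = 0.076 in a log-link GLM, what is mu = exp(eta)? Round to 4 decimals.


mu = exp(eta) = exp(0.076).
= 1.0790.

1.0790


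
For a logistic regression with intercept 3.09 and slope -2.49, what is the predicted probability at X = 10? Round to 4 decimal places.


Linear predictor: z = 3.09 + -2.49 * 10 = -21.8100.
P = 1/(1 + exp(21.8100)) = 1/(1 + 2964576422.4994) = 0.0000.

0.0000


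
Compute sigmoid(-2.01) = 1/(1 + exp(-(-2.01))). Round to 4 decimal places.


exp(2.0100) = 7.4633.
1 + exp(-z) = 8.4633.
sigmoid = 1/8.4633 = 0.1182.

0.1182


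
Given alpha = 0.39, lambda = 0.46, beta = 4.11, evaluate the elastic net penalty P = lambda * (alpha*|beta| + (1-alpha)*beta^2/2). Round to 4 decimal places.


L1 component = 0.39 * |4.11| = 1.6029.
L2 component = 0.61 * 4.11^2 / 2 = 5.1521.
Penalty = 0.46 * (1.6029 + 5.1521) = 0.46 * 6.7550 = 3.1073.

3.1073


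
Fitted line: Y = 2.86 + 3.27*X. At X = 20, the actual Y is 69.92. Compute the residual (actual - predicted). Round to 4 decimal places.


Predicted = 2.86 + 3.27 * 20 = 68.2600.
Residual = 69.92 - 68.2600 = 1.6600.

1.6600


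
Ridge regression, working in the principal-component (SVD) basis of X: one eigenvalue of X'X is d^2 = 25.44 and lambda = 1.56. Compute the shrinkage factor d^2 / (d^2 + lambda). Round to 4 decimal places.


Denominator = d^2 + lambda = 25.44 + 1.56 = 27.0000.
Shrinkage = 25.44 / 27.0000 = 0.9422.

0.9422


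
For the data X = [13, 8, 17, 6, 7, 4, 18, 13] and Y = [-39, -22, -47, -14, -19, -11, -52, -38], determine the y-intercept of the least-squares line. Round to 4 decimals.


Compute b1 = -2.9843 from the OLS formula.
With xbar = 10.7500 and ybar = -30.2500, the intercept is:
b0 = -30.2500 - -2.9843 * 10.7500 = 1.8316.

1.8316


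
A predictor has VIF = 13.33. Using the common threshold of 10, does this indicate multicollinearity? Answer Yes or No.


The threshold is 10.
VIF = 13.33 is >= 10.
Multicollinearity indication: Yes.

Yes


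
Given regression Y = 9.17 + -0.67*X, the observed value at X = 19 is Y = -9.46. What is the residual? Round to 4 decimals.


Predicted = 9.17 + -0.67 * 19 = -3.5600.
Residual = -9.46 - -3.5600 = -5.9000.

-5.9000


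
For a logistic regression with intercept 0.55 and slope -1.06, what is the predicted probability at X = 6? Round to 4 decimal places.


Compute z = 0.55 + (-1.06)(6) = -5.8100.
exp(-z) = 333.6191.
P = 1/(1 + 333.6191) = 0.0030.

0.0030


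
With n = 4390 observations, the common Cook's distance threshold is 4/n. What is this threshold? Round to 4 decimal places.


The threshold is 4/n.
4/4390 = 0.0009.

0.0009


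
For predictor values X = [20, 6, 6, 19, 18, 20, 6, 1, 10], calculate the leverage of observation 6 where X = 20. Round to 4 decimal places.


Compute xbar = 11.7778 with n = 9 observations.
SXX = 445.5556.
Leverage = 1/9 + (20 - 11.7778)^2/445.5556 = 0.2628.

0.2628


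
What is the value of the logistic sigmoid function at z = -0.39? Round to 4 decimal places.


First, exp(0.3900) = 1.4770.
Then sigma(z) = 1/(1 + 1.4770) = 0.4037.

0.4037


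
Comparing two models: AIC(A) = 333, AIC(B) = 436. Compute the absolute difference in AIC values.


Compute |333 - 436| = 103.
Model A has the smaller AIC.

103
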